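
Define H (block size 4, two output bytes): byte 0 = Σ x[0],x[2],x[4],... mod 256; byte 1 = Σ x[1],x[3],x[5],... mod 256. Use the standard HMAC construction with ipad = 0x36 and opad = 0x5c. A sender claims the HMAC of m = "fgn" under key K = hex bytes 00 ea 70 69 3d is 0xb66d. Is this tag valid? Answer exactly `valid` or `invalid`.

Key hex bytes 00 ea 70 69 3d is 5 bytes > B = 4, so hash it first: H(key) = ad 53, then zero-pad to 4 bytes: K' = ad 53 00 00.
K' ⊕ ipad = 9b 65 36 36; K' ⊕ opad = f1 0f 5c 5c.
Inner hash: even-index sum = 421 mod 256 = 165; odd-index sum = 258 mod 256 = 2 → a5 02.
Outer hash (recomputed tag): even-index sum = 498 mod 256 = 242; odd-index sum = 109 mod 256 = 109 → f2 6d.
Recomputed tag = f26d; claimed = b66d → mismatch.

invalid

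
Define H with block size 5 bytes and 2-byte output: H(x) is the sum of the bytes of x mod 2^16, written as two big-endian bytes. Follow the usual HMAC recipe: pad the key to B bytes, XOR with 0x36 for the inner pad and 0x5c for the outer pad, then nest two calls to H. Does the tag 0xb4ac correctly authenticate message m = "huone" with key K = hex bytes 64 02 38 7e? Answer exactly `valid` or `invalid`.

invalid

Key hex bytes 64 02 38 7e is 4 bytes ≤ B = 5; zero-pad to 5 bytes: K' = 64 02 38 7e 00.
K' ⊕ ipad = 52 34 0e 48 36; K' ⊕ opad = 38 5e 64 22 5c.
Inner hash: sum = 82+52+14+72+54+104+117+111+110+101 = 817 → 03 31.
Outer hash (recomputed tag): sum = 56+94+100+34+92+3+49 = 428 → 01 ac.
Recomputed tag = 01ac; claimed = b4ac → mismatch.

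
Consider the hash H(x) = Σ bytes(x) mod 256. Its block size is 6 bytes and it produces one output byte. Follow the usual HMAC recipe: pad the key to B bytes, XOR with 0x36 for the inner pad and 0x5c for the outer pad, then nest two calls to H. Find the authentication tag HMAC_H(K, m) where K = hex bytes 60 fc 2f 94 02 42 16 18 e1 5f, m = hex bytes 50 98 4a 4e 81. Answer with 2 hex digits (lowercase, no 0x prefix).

Key hex bytes 60 fc 2f 94 02 42 16 18 e1 5f is 10 bytes > B = 6, so hash it first: H(key) = d1, then zero-pad to 6 bytes: K' = d1 00 00 00 00 00.
K' ⊕ ipad = e7 36 36 36 36 36.  K' ⊕ opad = 8d 5c 5c 5c 5c 5c.
Inner input = (K'⊕ipad) ∥ m = e7 36 36 36 36 36 ∥ 50 98 4a 4e 81.
Inner hash: sum = 231+54+54+54+54+54+80+152+74+78+129 = 1014; mod 256 = 246 → f6.
Outer input = (K'⊕opad) ∥ inner = 8d 5c 5c 5c 5c 5c ∥ f6.
Outer hash (tag): sum = 141+92+92+92+92+92+246 = 847; mod 256 = 79 → 4f.

4f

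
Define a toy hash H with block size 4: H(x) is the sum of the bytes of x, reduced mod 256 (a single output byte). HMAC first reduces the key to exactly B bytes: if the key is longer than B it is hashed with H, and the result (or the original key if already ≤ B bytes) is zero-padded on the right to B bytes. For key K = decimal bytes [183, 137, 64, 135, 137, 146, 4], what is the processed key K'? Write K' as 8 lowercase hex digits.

|K| = 7 > B = 4, so first hash the key.
H(K): sum = 183+137+64+135+137+146+4 = 806; mod 256 = 38 → 26.
Zero-pad H(K) = 26 to 4 bytes: K' = 26 00 00 00.

26000000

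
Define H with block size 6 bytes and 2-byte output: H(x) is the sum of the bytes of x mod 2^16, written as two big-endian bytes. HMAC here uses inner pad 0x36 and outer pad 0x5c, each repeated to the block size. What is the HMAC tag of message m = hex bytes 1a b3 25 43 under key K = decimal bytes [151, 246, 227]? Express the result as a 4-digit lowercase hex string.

Key decimal bytes [151, 246, 227] = 97 f6 e3 is 3 bytes ≤ B = 6; zero-pad to 6 bytes: K' = 97 f6 e3 00 00 00.
K' ⊕ ipad = a1 c0 d5 36 36 36.  K' ⊕ opad = cb aa bf 5c 5c 5c.
Inner input = (K'⊕ipad) ∥ m = a1 c0 d5 36 36 36 ∥ 1a b3 25 43.
Inner hash: sum = 161+192+213+54+54+54+26+179+37+67 = 1037 → 04 0d.
Outer input = (K'⊕opad) ∥ inner = cb aa bf 5c 5c 5c ∥ 04 0d.
Outer hash (tag): sum = 203+170+191+92+92+92+4+13 = 857 → 03 59.

0359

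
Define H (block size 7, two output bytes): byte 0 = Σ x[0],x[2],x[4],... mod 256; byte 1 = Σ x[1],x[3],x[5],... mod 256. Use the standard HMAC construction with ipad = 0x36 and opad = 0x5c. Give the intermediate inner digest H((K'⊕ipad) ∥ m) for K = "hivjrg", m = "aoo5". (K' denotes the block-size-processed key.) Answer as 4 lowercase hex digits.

bcdc

Key "hivjrg" = 68 69 76 6a 72 67 is 6 bytes ≤ B = 7; zero-pad to 7 bytes: K' = 68 69 76 6a 72 67 00.
K' ⊕ ipad = 5e 5f 40 5c 44 51 36.
Inner input = 5e 5f 40 5c 44 51 36 ∥ 61 6f 6f 35.
Inner hash: even-index sum = 444 mod 256 = 188; odd-index sum = 476 mod 256 = 220 → bc dc.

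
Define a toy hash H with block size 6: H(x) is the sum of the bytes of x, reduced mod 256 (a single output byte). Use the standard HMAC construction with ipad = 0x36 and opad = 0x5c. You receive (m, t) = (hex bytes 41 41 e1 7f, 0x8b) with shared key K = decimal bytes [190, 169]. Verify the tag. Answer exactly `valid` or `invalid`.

Key decimal bytes [190, 169] = be a9 is 2 bytes ≤ B = 6; zero-pad to 6 bytes: K' = be a9 00 00 00 00.
K' ⊕ ipad = 88 9f 36 36 36 36; K' ⊕ opad = e2 f5 5c 5c 5c 5c.
Inner hash: sum = 136+159+54+54+54+54+65+65+225+127 = 993; mod 256 = 225 → e1.
Outer hash (recomputed tag): sum = 226+245+92+92+92+92+225 = 1064; mod 256 = 40 → 28.
Recomputed tag = 28; claimed = 8b → mismatch.

invalid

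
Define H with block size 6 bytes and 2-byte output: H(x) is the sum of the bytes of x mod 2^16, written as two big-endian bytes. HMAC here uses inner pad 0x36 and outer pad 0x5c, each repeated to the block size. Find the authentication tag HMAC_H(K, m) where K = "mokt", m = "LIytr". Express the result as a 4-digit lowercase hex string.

Key "mokt" = 6d 6f 6b 74 is 4 bytes ≤ B = 6; zero-pad to 6 bytes: K' = 6d 6f 6b 74 00 00.
K' ⊕ ipad = 5b 59 5d 42 36 36.  K' ⊕ opad = 31 33 37 28 5c 5c.
Inner input = (K'⊕ipad) ∥ m = 5b 59 5d 42 36 36 ∥ 4c 49 79 74 72.
Inner hash: sum = 91+89+93+66+54+54+76+73+121+116+114 = 947 → 03 b3.
Outer input = (K'⊕opad) ∥ inner = 31 33 37 28 5c 5c ∥ 03 b3.
Outer hash (tag): sum = 49+51+55+40+92+92+3+179 = 561 → 02 31.

0231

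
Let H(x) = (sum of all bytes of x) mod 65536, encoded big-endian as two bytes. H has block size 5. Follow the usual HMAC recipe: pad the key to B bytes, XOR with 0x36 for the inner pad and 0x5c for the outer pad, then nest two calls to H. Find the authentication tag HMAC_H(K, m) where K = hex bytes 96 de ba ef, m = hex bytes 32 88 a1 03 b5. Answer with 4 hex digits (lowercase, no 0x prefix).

037c

Key hex bytes 96 de ba ef is 4 bytes ≤ B = 5; zero-pad to 5 bytes: K' = 96 de ba ef 00.
K' ⊕ ipad = a0 e8 8c d9 36.  K' ⊕ opad = ca 82 e6 b3 5c.
Inner input = (K'⊕ipad) ∥ m = a0 e8 8c d9 36 ∥ 32 88 a1 03 b5.
Inner hash: sum = 160+232+140+217+54+50+136+161+3+181 = 1334 → 05 36.
Outer input = (K'⊕opad) ∥ inner = ca 82 e6 b3 5c ∥ 05 36.
Outer hash (tag): sum = 202+130+230+179+92+5+54 = 892 → 03 7c.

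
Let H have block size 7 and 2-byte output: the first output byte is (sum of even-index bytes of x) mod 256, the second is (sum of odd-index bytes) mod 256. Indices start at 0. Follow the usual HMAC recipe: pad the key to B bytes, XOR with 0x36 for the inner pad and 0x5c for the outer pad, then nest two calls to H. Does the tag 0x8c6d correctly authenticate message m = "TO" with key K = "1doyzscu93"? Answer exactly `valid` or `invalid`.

invalid

Key "1doyzscu93" = 31 64 6f 79 7a 73 63 75 39 33 is 10 bytes > B = 7, so hash it first: H(key) = b6 f8, then zero-pad to 7 bytes: K' = b6 f8 00 00 00 00 00.
K' ⊕ ipad = 80 ce 36 36 36 36 36; K' ⊕ opad = ea a4 5c 5c 5c 5c 5c.
Inner hash: even-index sum = 369 mod 256 = 113; odd-index sum = 398 mod 256 = 142 → 71 8e.
Outer hash (recomputed tag): even-index sum = 652 mod 256 = 140; odd-index sum = 461 mod 256 = 205 → 8c cd.
Recomputed tag = 8ccd; claimed = 8c6d → mismatch.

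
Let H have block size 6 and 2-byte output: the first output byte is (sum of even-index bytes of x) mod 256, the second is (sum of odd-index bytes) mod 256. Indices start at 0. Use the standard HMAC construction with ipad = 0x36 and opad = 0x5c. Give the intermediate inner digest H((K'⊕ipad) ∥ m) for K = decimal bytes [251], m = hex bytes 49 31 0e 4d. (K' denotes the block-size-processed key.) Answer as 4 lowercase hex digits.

9020

Key decimal bytes [251] = fb is 1 byte ≤ B = 6; zero-pad to 6 bytes: K' = fb 00 00 00 00 00.
K' ⊕ ipad = cd 36 36 36 36 36.
Inner input = cd 36 36 36 36 36 ∥ 49 31 0e 4d.
Inner hash: even-index sum = 400 mod 256 = 144; odd-index sum = 288 mod 256 = 32 → 90 20.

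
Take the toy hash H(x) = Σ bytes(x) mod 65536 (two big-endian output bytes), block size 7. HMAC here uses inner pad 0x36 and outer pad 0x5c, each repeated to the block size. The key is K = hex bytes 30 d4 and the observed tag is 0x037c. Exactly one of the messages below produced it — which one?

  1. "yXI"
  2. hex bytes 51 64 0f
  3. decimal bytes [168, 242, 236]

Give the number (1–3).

Key hex bytes 30 d4 is 2 bytes ≤ B = 7; zero-pad to 7 bytes: K' = 30 d4 00 00 00 00 00.
K' ⊕ ipad = 06 e2 36 36 36 36 36; K' ⊕ opad = 6c 88 5c 5c 5c 5c 5c.
m1: inner = H(06 e2 36 36 36 36 36 79 58 49) = 03 10; tag = H(6c 88 5c 5c 5c 5c 5c 03 10) = 02d3
m2: inner = H(06 e2 36 36 36 36 36 51 64 0f) = 02 ba; tag = H(6c 88 5c 5c 5c 5c 5c 02 ba) = 037c ← matches
m3: inner = H(06 e2 36 36 36 36 36 a8 f2 ec) = 04 7c; tag = H(6c 88 5c 5c 5c 5c 5c 04 7c) = 0340

2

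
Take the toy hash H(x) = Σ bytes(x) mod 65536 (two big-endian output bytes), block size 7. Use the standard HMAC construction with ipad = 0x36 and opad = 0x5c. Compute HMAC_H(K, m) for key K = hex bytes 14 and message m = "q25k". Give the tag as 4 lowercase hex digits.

031b

Key hex bytes 14 is 1 byte ≤ B = 7; zero-pad to 7 bytes: K' = 14 00 00 00 00 00 00.
K' ⊕ ipad = 22 36 36 36 36 36 36.  K' ⊕ opad = 48 5c 5c 5c 5c 5c 5c.
Inner input = (K'⊕ipad) ∥ m = 22 36 36 36 36 36 36 ∥ 71 32 35 6b.
Inner hash: sum = 34+54+54+54+54+54+54+113+50+53+107 = 681 → 02 a9.
Outer input = (K'⊕opad) ∥ inner = 48 5c 5c 5c 5c 5c 5c ∥ 02 a9.
Outer hash (tag): sum = 72+92+92+92+92+92+92+2+169 = 795 → 03 1b.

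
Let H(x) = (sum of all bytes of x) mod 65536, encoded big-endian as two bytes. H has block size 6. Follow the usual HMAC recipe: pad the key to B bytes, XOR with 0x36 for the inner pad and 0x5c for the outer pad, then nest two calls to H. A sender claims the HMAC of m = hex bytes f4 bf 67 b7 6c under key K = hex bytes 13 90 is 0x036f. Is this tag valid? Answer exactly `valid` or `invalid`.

Key hex bytes 13 90 is 2 bytes ≤ B = 6; zero-pad to 6 bytes: K' = 13 90 00 00 00 00.
K' ⊕ ipad = 25 a6 36 36 36 36; K' ⊕ opad = 4f cc 5c 5c 5c 5c.
Inner hash: sum = 37+166+54+54+54+54+244+191+103+183+108 = 1248 → 04 e0.
Outer hash (recomputed tag): sum = 79+204+92+92+92+92+4+224 = 879 → 03 6f.
Recomputed tag = 036f; claimed = 036f → match.

valid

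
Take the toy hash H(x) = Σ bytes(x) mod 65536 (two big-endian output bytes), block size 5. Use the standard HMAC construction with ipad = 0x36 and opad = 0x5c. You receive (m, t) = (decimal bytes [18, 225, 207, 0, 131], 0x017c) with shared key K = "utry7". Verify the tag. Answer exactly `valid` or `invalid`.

Key "utry7" = 75 74 72 79 37 is exactly B = 5 bytes: K' = 75 74 72 79 37.
K' ⊕ ipad = 43 42 44 4f 01; K' ⊕ opad = 29 28 2e 25 6b.
Inner hash: sum = 67+66+68+79+1+18+225+207+0+131 = 862 → 03 5e.
Outer hash (recomputed tag): sum = 41+40+46+37+107+3+94 = 368 → 01 70.
Recomputed tag = 0170; claimed = 017c → mismatch.

invalid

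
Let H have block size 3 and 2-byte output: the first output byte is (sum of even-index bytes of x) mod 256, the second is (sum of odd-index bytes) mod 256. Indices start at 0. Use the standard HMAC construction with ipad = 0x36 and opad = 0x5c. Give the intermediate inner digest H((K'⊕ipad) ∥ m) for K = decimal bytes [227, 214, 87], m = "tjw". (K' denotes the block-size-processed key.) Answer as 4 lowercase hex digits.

a0cb

Key decimal bytes [227, 214, 87] = e3 d6 57 is exactly B = 3 bytes: K' = e3 d6 57.
K' ⊕ ipad = d5 e0 61.
Inner input = d5 e0 61 ∥ 74 6a 77.
Inner hash: even-index sum = 416 mod 256 = 160; odd-index sum = 459 mod 256 = 203 → a0 cb.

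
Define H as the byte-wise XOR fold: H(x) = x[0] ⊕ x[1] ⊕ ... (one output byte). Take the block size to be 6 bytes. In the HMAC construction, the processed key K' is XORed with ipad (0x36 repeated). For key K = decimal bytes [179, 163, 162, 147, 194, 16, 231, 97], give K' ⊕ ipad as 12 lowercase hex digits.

Key decimal bytes [179, 163, 162, 147, 194, 16, 231, 97] = b3 a3 a2 93 c2 10 e7 61 is 8 bytes > B = 6, so hash it first: H(key) = 75, then zero-pad to 6 bytes: K' = 75 00 00 00 00 00.
XOR each byte with 0x36: 75⊕36=43, 00⊕36=36, 00⊕36=36, 00⊕36=36, 00⊕36=36, 00⊕36=36.

433636363636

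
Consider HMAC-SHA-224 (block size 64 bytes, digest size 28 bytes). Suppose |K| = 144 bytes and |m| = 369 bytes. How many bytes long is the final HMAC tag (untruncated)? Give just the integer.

The tag is one SHA-224 digest: 28 bytes.

28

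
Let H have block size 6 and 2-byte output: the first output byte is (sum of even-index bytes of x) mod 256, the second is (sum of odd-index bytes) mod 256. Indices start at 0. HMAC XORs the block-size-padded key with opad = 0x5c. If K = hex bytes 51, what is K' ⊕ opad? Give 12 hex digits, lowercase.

Key hex bytes 51 is 1 byte ≤ B = 6; zero-pad to 6 bytes: K' = 51 00 00 00 00 00.
XOR each byte with 0x5c: 51⊕5c=0d, 00⊕5c=5c, 00⊕5c=5c, 00⊕5c=5c, 00⊕5c=5c, 00⊕5c=5c.

0d5c5c5c5c5c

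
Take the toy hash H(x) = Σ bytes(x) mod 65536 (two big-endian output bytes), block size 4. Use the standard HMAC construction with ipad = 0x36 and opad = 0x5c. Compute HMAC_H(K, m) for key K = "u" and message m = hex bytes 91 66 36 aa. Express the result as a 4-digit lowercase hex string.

01fb

Key "u" = 75 is 1 byte ≤ B = 4; zero-pad to 4 bytes: K' = 75 00 00 00.
K' ⊕ ipad = 43 36 36 36.  K' ⊕ opad = 29 5c 5c 5c.
Inner input = (K'⊕ipad) ∥ m = 43 36 36 36 ∥ 91 66 36 aa.
Inner hash: sum = 67+54+54+54+145+102+54+170 = 700 → 02 bc.
Outer input = (K'⊕opad) ∥ inner = 29 5c 5c 5c ∥ 02 bc.
Outer hash (tag): sum = 41+92+92+92+2+188 = 507 → 01 fb.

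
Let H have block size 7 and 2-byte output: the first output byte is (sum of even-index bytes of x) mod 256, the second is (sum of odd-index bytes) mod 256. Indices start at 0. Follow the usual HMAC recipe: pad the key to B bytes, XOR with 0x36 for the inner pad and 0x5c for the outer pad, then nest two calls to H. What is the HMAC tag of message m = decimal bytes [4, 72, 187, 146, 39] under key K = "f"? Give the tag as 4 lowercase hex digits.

d6e0

Key "f" = 66 is 1 byte ≤ B = 7; zero-pad to 7 bytes: K' = 66 00 00 00 00 00 00.
K' ⊕ ipad = 50 36 36 36 36 36 36.  K' ⊕ opad = 3a 5c 5c 5c 5c 5c 5c.
Inner input = (K'⊕ipad) ∥ m = 50 36 36 36 36 36 36 ∥ 04 48 bb 92 27.
Inner hash: even-index sum = 460 mod 256 = 204; odd-index sum = 392 mod 256 = 136 → cc 88.
Outer input = (K'⊕opad) ∥ inner = 3a 5c 5c 5c 5c 5c 5c ∥ cc 88.
Outer hash (tag): even-index sum = 470 mod 256 = 214; odd-index sum = 480 mod 256 = 224 → d6 e0.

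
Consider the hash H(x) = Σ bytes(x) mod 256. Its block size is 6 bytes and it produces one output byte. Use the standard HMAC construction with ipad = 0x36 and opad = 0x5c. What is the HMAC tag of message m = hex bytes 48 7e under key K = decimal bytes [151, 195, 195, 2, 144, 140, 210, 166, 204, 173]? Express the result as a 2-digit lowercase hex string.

Key decimal bytes [151, 195, 195, 2, 144, 140, 210, 166, 204, 173] = 97 c3 c3 02 90 8c d2 a6 cc ad is 10 bytes > B = 6, so hash it first: H(key) = 2c, then zero-pad to 6 bytes: K' = 2c 00 00 00 00 00.
K' ⊕ ipad = 1a 36 36 36 36 36.  K' ⊕ opad = 70 5c 5c 5c 5c 5c.
Inner input = (K'⊕ipad) ∥ m = 1a 36 36 36 36 36 ∥ 48 7e.
Inner hash: sum = 26+54+54+54+54+54+72+126 = 494; mod 256 = 238 → ee.
Outer input = (K'⊕opad) ∥ inner = 70 5c 5c 5c 5c 5c ∥ ee.
Outer hash (tag): sum = 112+92+92+92+92+92+238 = 810; mod 256 = 42 → 2a.

2a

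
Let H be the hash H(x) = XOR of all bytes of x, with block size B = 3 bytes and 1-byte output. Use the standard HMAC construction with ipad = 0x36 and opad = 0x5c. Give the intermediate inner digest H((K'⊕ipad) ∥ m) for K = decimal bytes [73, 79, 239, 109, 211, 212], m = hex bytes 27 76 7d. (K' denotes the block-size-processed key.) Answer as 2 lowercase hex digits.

Key decimal bytes [73, 79, 239, 109, 211, 212] = 49 4f ef 6d d3 d4 is 6 bytes > B = 3, so hash it first: H(key) = 83, then zero-pad to 3 bytes: K' = 83 00 00.
K' ⊕ ipad = b5 36 36.
Inner input = b5 36 36 ∥ 27 76 7d.
Inner hash: XOR b5⊕36⊕36⊕27⊕76⊕7d = 99.

99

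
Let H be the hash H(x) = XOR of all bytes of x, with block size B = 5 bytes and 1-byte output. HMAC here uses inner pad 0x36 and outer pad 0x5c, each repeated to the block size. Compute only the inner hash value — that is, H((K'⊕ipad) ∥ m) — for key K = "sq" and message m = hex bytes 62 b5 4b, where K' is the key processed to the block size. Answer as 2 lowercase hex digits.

Key "sq" = 73 71 is 2 bytes ≤ B = 5; zero-pad to 5 bytes: K' = 73 71 00 00 00.
K' ⊕ ipad = 45 47 36 36 36.
Inner input = 45 47 36 36 36 ∥ 62 b5 4b.
Inner hash: XOR 45⊕47⊕36⊕36⊕36⊕62⊕b5⊕4b = a8.

a8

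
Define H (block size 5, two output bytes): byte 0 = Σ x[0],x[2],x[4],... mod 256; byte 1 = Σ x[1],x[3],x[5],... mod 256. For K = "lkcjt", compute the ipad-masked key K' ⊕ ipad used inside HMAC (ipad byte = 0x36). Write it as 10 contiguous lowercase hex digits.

Key "lkcjt" = 6c 6b 63 6a 74 is exactly B = 5 bytes: K' = 6c 6b 63 6a 74.
XOR each byte with 0x36: 6c⊕36=5a, 6b⊕36=5d, 63⊕36=55, 6a⊕36=5c, 74⊕36=42.

5a5d555c42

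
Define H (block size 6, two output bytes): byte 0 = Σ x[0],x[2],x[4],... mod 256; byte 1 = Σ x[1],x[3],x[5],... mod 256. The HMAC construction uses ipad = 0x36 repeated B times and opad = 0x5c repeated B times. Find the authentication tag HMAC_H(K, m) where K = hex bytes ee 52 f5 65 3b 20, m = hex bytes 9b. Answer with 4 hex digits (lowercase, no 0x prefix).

Key hex bytes ee 52 f5 65 3b 20 is exactly B = 6 bytes: K' = ee 52 f5 65 3b 20.
K' ⊕ ipad = d8 64 c3 53 0d 16.  K' ⊕ opad = b2 0e a9 39 67 7c.
Inner input = (K'⊕ipad) ∥ m = d8 64 c3 53 0d 16 ∥ 9b.
Inner hash: even-index sum = 579 mod 256 = 67; odd-index sum = 205 mod 256 = 205 → 43 cd.
Outer input = (K'⊕opad) ∥ inner = b2 0e a9 39 67 7c ∥ 43 cd.
Outer hash (tag): even-index sum = 517 mod 256 = 5; odd-index sum = 400 mod 256 = 144 → 05 90.

0590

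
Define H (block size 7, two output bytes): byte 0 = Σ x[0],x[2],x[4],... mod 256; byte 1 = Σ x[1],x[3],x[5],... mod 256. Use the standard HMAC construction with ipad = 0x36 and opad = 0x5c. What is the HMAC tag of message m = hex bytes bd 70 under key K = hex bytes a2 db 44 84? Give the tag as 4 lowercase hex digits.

609d

Key hex bytes a2 db 44 84 is 4 bytes ≤ B = 7; zero-pad to 7 bytes: K' = a2 db 44 84 00 00 00.
K' ⊕ ipad = 94 ed 72 b2 36 36 36.  K' ⊕ opad = fe 87 18 d8 5c 5c 5c.
Inner input = (K'⊕ipad) ∥ m = 94 ed 72 b2 36 36 36 ∥ bd 70.
Inner hash: even-index sum = 482 mod 256 = 226; odd-index sum = 658 mod 256 = 146 → e2 92.
Outer input = (K'⊕opad) ∥ inner = fe 87 18 d8 5c 5c 5c ∥ e2 92.
Outer hash (tag): even-index sum = 608 mod 256 = 96; odd-index sum = 669 mod 256 = 157 → 60 9d.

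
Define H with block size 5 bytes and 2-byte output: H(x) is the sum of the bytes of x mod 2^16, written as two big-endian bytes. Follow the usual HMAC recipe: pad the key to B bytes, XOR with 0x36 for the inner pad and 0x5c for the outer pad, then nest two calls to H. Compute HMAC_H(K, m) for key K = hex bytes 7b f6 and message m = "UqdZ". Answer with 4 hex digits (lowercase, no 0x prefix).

Key hex bytes 7b f6 is 2 bytes ≤ B = 5; zero-pad to 5 bytes: K' = 7b f6 00 00 00.
K' ⊕ ipad = 4d c0 36 36 36.  K' ⊕ opad = 27 aa 5c 5c 5c.
Inner input = (K'⊕ipad) ∥ m = 4d c0 36 36 36 ∥ 55 71 64 5a.
Inner hash: sum = 77+192+54+54+54+85+113+100+90 = 819 → 03 33.
Outer input = (K'⊕opad) ∥ inner = 27 aa 5c 5c 5c ∥ 03 33.
Outer hash (tag): sum = 39+170+92+92+92+3+51 = 539 → 02 1b.

021b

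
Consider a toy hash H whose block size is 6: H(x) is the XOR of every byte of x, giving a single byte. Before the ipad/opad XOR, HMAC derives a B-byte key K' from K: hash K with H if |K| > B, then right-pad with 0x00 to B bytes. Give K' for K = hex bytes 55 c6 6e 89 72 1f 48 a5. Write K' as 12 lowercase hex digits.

f40000000000

|K| = 8 > B = 6, so first hash the key.
H(K): XOR 55⊕c6⊕6e⊕89⊕72⊕1f⊕48⊕a5 = f4.
Zero-pad H(K) = f4 to 6 bytes: K' = f4 00 00 00 00 00.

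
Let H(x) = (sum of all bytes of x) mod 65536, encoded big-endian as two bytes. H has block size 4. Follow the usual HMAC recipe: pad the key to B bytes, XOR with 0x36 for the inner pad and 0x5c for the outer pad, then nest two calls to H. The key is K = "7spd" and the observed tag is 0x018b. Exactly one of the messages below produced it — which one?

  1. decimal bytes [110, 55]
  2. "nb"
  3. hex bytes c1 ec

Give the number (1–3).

3

Key "7spd" = 37 73 70 64 is exactly B = 4 bytes: K' = 37 73 70 64.
K' ⊕ ipad = 01 45 46 52; K' ⊕ opad = 6b 2f 2c 38.
m1: inner = H(01 45 46 52 6e 37) = 01 83; tag = H(6b 2f 2c 38 01 83) = 0182
m2: inner = H(01 45 46 52 6e 62) = 01 ae; tag = H(6b 2f 2c 38 01 ae) = 01ad
m3: inner = H(01 45 46 52 c1 ec) = 02 8b; tag = H(6b 2f 2c 38 02 8b) = 018b ← matches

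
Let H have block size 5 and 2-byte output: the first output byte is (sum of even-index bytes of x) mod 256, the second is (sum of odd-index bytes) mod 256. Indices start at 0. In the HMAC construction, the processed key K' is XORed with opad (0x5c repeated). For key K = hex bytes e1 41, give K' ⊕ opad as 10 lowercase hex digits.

bd1d5c5c5c

Key hex bytes e1 41 is 2 bytes ≤ B = 5; zero-pad to 5 bytes: K' = e1 41 00 00 00.
XOR each byte with 0x5c: e1⊕5c=bd, 41⊕5c=1d, 00⊕5c=5c, 00⊕5c=5c, 00⊕5c=5c.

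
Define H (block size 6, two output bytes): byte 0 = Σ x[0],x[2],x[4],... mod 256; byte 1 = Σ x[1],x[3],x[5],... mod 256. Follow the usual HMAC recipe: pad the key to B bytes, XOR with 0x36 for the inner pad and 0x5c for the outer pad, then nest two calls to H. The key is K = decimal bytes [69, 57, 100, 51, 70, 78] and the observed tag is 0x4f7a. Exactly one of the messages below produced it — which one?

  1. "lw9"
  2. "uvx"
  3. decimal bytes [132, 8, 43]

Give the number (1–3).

Key decimal bytes [69, 57, 100, 51, 70, 78] = 45 39 64 33 46 4e is exactly B = 6 bytes: K' = 45 39 64 33 46 4e.
K' ⊕ ipad = 73 0f 52 05 70 78; K' ⊕ opad = 19 65 38 6f 1a 12.
m1: inner = H(73 0f 52 05 70 78 6c 77 39) = da 03; tag = H(19 65 38 6f 1a 12 da 03) = 45e9
m2: inner = H(73 0f 52 05 70 78 75 76 78) = 22 02; tag = H(19 65 38 6f 1a 12 22 02) = 8de8
m3: inner = H(73 0f 52 05 70 78 84 08 2b) = e4 94; tag = H(19 65 38 6f 1a 12 e4 94) = 4f7a ← matches

3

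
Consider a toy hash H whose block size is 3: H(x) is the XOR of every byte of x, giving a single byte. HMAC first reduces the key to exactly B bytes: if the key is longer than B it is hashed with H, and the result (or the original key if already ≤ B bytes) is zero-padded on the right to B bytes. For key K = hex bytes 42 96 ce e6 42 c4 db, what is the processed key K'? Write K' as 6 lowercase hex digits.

|K| = 7 > B = 3, so first hash the key.
H(K): XOR 42⊕96⊕ce⊕e6⊕42⊕c4⊕db = a1.
Zero-pad H(K) = a1 to 3 bytes: K' = a1 00 00.

a10000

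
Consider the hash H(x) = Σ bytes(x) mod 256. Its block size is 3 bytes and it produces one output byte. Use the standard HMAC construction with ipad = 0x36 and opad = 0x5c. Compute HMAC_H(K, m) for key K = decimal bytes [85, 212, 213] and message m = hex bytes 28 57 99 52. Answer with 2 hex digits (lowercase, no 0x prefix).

Key decimal bytes [85, 212, 213] = 55 d4 d5 is exactly B = 3 bytes: K' = 55 d4 d5.
K' ⊕ ipad = 63 e2 e3.  K' ⊕ opad = 09 88 89.
Inner input = (K'⊕ipad) ∥ m = 63 e2 e3 ∥ 28 57 99 52.
Inner hash: sum = 99+226+227+40+87+153+82 = 914; mod 256 = 146 → 92.
Outer input = (K'⊕opad) ∥ inner = 09 88 89 ∥ 92.
Outer hash (tag): sum = 9+136+137+146 = 428; mod 256 = 172 → ac.

ac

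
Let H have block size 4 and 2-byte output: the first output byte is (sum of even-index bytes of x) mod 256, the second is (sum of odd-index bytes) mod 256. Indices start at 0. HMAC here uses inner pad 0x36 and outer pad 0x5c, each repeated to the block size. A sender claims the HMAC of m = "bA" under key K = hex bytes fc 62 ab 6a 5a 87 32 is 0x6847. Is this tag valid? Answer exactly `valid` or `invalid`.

valid

Key hex bytes fc 62 ab 6a 5a 87 32 is 7 bytes > B = 4, so hash it first: H(key) = 33 53, then zero-pad to 4 bytes: K' = 33 53 00 00.
K' ⊕ ipad = 05 65 36 36; K' ⊕ opad = 6f 0f 5c 5c.
Inner hash: even-index sum = 157 mod 256 = 157; odd-index sum = 220 mod 256 = 220 → 9d dc.
Outer hash (recomputed tag): even-index sum = 360 mod 256 = 104; odd-index sum = 327 mod 256 = 71 → 68 47.
Recomputed tag = 6847; claimed = 6847 → match.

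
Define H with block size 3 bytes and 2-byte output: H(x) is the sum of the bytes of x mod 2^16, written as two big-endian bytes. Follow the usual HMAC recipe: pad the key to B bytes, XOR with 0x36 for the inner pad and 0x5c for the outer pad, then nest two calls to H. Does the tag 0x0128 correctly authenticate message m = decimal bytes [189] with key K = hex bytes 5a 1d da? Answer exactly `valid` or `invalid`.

Key hex bytes 5a 1d da is exactly B = 3 bytes: K' = 5a 1d da.
K' ⊕ ipad = 6c 2b ec; K' ⊕ opad = 06 41 86.
Inner hash: sum = 108+43+236+189 = 576 → 02 40.
Outer hash (recomputed tag): sum = 6+65+134+2+64 = 271 → 01 0f.
Recomputed tag = 010f; claimed = 0128 → mismatch.

invalid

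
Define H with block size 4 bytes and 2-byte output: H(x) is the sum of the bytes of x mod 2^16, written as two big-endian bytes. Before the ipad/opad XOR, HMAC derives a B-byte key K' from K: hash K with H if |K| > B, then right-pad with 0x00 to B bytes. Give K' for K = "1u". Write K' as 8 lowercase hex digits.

Key "1u" = 31 75 is 2 bytes ≤ B = 4; zero-pad to 4 bytes: K' = 31 75 00 00.

31750000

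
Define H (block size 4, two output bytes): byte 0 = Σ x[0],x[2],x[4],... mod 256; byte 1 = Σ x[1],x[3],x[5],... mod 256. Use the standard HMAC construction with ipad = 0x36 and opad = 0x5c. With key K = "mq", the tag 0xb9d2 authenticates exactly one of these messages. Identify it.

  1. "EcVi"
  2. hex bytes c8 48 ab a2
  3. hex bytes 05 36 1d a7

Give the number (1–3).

1

Key "mq" = 6d 71 is 2 bytes ≤ B = 4; zero-pad to 4 bytes: K' = 6d 71 00 00.
K' ⊕ ipad = 5b 47 36 36; K' ⊕ opad = 31 2d 5c 5c.
m1: inner = H(5b 47 36 36 45 63 56 69) = 2c 49; tag = H(31 2d 5c 5c 2c 49) = b9d2 ← matches
m2: inner = H(5b 47 36 36 c8 48 ab a2) = 04 67; tag = H(31 2d 5c 5c 04 67) = 91f0
m3: inner = H(5b 47 36 36 05 36 1d a7) = b3 5a; tag = H(31 2d 5c 5c b3 5a) = 40e3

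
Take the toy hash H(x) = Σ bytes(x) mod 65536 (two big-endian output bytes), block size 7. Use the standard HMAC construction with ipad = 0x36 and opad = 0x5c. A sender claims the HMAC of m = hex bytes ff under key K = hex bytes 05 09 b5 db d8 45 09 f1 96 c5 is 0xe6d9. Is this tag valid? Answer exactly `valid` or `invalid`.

Key hex bytes 05 09 b5 db d8 45 09 f1 96 c5 is 10 bytes > B = 7, so hash it first: H(key) = 05 10, then zero-pad to 7 bytes: K' = 05 10 00 00 00 00 00.
K' ⊕ ipad = 33 26 36 36 36 36 36; K' ⊕ opad = 59 4c 5c 5c 5c 5c 5c.
Inner hash: sum = 51+38+54+54+54+54+54+255 = 614 → 02 66.
Outer hash (recomputed tag): sum = 89+76+92+92+92+92+92+2+102 = 729 → 02 d9.
Recomputed tag = 02d9; claimed = e6d9 → mismatch.

invalid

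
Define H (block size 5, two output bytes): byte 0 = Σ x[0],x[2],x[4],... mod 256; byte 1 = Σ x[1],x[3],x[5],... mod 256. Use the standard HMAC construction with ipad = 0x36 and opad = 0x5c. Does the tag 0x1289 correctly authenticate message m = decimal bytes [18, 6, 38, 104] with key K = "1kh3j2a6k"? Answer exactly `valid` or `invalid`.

Key "1kh3j2a6k" = 31 6b 68 33 6a 32 61 36 6b is 9 bytes > B = 5, so hash it first: H(key) = cf 06, then zero-pad to 5 bytes: K' = cf 06 00 00 00.
K' ⊕ ipad = f9 30 36 36 36; K' ⊕ opad = 93 5a 5c 5c 5c.
Inner hash: even-index sum = 467 mod 256 = 211; odd-index sum = 158 mod 256 = 158 → d3 9e.
Outer hash (recomputed tag): even-index sum = 489 mod 256 = 233; odd-index sum = 393 mod 256 = 137 → e9 89.
Recomputed tag = e989; claimed = 1289 → mismatch.

invalid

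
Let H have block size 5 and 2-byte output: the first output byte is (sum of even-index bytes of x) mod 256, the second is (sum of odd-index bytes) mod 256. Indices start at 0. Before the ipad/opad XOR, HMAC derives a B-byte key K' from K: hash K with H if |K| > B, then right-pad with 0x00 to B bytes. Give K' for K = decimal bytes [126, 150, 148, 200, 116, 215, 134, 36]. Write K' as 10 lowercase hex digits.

|K| = 8 > B = 5, so first hash the key.
H(K): even-index sum = 524 mod 256 = 12; odd-index sum = 601 mod 256 = 89 → 0c 59.
Zero-pad H(K) = 0c 59 to 5 bytes: K' = 0c 59 00 00 00.

0c59000000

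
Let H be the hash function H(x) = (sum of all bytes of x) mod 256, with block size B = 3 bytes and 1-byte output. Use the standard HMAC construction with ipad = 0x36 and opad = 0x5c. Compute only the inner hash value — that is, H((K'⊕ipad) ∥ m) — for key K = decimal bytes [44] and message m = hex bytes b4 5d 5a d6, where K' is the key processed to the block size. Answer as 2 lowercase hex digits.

Key decimal bytes [44] = 2c is 1 byte ≤ B = 3; zero-pad to 3 bytes: K' = 2c 00 00.
K' ⊕ ipad = 1a 36 36.
Inner input = 1a 36 36 ∥ b4 5d 5a d6.
Inner hash: sum = 26+54+54+180+93+90+214 = 711; mod 256 = 199 → c7.

c7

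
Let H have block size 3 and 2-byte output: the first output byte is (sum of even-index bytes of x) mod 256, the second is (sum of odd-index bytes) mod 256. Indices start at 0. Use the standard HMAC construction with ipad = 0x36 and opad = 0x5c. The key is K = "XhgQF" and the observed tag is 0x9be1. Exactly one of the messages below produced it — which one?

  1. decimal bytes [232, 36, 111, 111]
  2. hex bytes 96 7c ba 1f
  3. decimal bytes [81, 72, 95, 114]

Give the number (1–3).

1

Key "XhgQF" = 58 68 67 51 46 is 5 bytes > B = 3, so hash it first: H(key) = 05 b9, then zero-pad to 3 bytes: K' = 05 b9 00.
K' ⊕ ipad = 33 8f 36; K' ⊕ opad = 59 e5 5c.
m1: inner = H(33 8f 36 e8 24 6f 6f) = fc e6; tag = H(59 e5 5c fc e6) = 9be1 ← matches
m2: inner = H(33 8f 36 96 7c ba 1f) = 04 df; tag = H(59 e5 5c 04 df) = 94e9
m3: inner = H(33 8f 36 51 48 5f 72) = 23 3f; tag = H(59 e5 5c 23 3f) = f408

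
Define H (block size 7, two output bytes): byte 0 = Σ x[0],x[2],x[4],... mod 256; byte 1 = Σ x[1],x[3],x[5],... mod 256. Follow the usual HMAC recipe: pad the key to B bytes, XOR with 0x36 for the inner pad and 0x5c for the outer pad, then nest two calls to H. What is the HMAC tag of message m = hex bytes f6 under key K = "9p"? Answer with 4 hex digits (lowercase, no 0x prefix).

Key "9p" = 39 70 is 2 bytes ≤ B = 7; zero-pad to 7 bytes: K' = 39 70 00 00 00 00 00.
K' ⊕ ipad = 0f 46 36 36 36 36 36.  K' ⊕ opad = 65 2c 5c 5c 5c 5c 5c.
Inner input = (K'⊕ipad) ∥ m = 0f 46 36 36 36 36 36 ∥ f6.
Inner hash: even-index sum = 177 mod 256 = 177; odd-index sum = 424 mod 256 = 168 → b1 a8.
Outer input = (K'⊕opad) ∥ inner = 65 2c 5c 5c 5c 5c 5c ∥ b1 a8.
Outer hash (tag): even-index sum = 545 mod 256 = 33; odd-index sum = 405 mod 256 = 149 → 21 95.

2195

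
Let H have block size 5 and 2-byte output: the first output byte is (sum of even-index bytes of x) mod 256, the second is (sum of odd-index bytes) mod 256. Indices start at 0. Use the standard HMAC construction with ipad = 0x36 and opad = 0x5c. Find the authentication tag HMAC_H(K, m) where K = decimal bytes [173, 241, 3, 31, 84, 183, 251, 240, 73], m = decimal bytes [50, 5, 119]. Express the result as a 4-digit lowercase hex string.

2c36

Key decimal bytes [173, 241, 3, 31, 84, 183, 251, 240, 73] = ad f1 03 1f 54 b7 fb f0 49 is 9 bytes > B = 5, so hash it first: H(key) = 48 b7, then zero-pad to 5 bytes: K' = 48 b7 00 00 00.
K' ⊕ ipad = 7e 81 36 36 36.  K' ⊕ opad = 14 eb 5c 5c 5c.
Inner input = (K'⊕ipad) ∥ m = 7e 81 36 36 36 ∥ 32 05 77.
Inner hash: even-index sum = 239 mod 256 = 239; odd-index sum = 352 mod 256 = 96 → ef 60.
Outer input = (K'⊕opad) ∥ inner = 14 eb 5c 5c 5c ∥ ef 60.
Outer hash (tag): even-index sum = 300 mod 256 = 44; odd-index sum = 566 mod 256 = 54 → 2c 36.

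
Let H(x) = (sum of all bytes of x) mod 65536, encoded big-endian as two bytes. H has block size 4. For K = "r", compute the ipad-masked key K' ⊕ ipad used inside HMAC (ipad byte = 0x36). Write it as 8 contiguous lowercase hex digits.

Key "r" = 72 is 1 byte ≤ B = 4; zero-pad to 4 bytes: K' = 72 00 00 00.
XOR each byte with 0x36: 72⊕36=44, 00⊕36=36, 00⊕36=36, 00⊕36=36.

44363636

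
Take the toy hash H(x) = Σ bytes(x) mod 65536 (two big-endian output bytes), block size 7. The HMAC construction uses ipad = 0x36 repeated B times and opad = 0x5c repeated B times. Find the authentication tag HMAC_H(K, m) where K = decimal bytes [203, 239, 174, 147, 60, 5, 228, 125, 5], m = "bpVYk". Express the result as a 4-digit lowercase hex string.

Key decimal bytes [203, 239, 174, 147, 60, 5, 228, 125, 5] = cb ef ae 93 3c 05 e4 7d 05 is 9 bytes > B = 7, so hash it first: H(key) = 04 a2, then zero-pad to 7 bytes: K' = 04 a2 00 00 00 00 00.
K' ⊕ ipad = 32 94 36 36 36 36 36.  K' ⊕ opad = 58 fe 5c 5c 5c 5c 5c.
Inner input = (K'⊕ipad) ∥ m = 32 94 36 36 36 36 36 ∥ 62 70 56 59 6b.
Inner hash: sum = 50+148+54+54+54+54+54+98+112+86+89+107 = 960 → 03 c0.
Outer input = (K'⊕opad) ∥ inner = 58 fe 5c 5c 5c 5c 5c ∥ 03 c0.
Outer hash (tag): sum = 88+254+92+92+92+92+92+3+192 = 997 → 03 e5.

03e5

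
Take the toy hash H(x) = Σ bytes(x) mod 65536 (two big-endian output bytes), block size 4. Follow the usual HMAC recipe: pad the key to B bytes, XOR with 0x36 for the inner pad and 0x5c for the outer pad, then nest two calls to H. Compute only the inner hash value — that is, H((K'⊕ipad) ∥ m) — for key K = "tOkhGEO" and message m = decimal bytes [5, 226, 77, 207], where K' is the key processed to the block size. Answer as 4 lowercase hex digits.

02ea

Key "tOkhGEO" = 74 4f 6b 68 47 45 4f is 7 bytes > B = 4, so hash it first: H(key) = 02 71, then zero-pad to 4 bytes: K' = 02 71 00 00.
K' ⊕ ipad = 34 47 36 36.
Inner input = 34 47 36 36 ∥ 05 e2 4d cf.
Inner hash: sum = 52+71+54+54+5+226+77+207 = 746 → 02 ea.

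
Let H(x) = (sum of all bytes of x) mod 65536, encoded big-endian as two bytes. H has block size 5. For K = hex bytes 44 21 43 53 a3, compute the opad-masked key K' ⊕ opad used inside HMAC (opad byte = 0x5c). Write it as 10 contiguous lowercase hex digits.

187d1f0fff

Key hex bytes 44 21 43 53 a3 is exactly B = 5 bytes: K' = 44 21 43 53 a3.
XOR each byte with 0x5c: 44⊕5c=18, 21⊕5c=7d, 43⊕5c=1f, 53⊕5c=0f, a3⊕5c=ff.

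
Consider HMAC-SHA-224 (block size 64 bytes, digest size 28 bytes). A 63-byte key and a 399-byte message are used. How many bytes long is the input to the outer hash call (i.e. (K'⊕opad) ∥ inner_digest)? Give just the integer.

Key is 63 ≤ 64 bytes, zero-padded: |K'| = 64.
Outer input = (K'⊕opad) ∥ H(inner) → 64 + 28 = 92 bytes.

92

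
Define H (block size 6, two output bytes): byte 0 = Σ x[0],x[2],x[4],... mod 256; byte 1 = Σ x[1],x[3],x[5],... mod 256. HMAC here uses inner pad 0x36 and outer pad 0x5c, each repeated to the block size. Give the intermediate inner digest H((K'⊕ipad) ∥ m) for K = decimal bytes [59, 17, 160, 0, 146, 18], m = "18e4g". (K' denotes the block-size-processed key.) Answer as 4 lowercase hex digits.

Key decimal bytes [59, 17, 160, 0, 146, 18] = 3b 11 a0 00 92 12 is exactly B = 6 bytes: K' = 3b 11 a0 00 92 12.
K' ⊕ ipad = 0d 27 96 36 a4 24.
Inner input = 0d 27 96 36 a4 24 ∥ 31 38 65 34 67.
Inner hash: even-index sum = 580 mod 256 = 68; odd-index sum = 237 mod 256 = 237 → 44 ed.

44ed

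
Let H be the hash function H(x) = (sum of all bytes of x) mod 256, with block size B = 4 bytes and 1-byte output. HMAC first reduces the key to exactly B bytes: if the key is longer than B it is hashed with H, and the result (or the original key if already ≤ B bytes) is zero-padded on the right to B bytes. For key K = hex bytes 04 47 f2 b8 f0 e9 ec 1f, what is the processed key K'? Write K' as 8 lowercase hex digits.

|K| = 8 > B = 4, so first hash the key.
H(K): sum = 4+71+242+184+240+233+236+31 = 1241; mod 256 = 217 → d9.
Zero-pad H(K) = d9 to 4 bytes: K' = d9 00 00 00.

d9000000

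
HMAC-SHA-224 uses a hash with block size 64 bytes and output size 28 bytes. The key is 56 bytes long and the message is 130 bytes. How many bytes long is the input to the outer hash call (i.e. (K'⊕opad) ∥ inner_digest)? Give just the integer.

92

Key is 56 ≤ 64 bytes, zero-padded: |K'| = 64.
Outer input = (K'⊕opad) ∥ H(inner) → 64 + 28 = 92 bytes.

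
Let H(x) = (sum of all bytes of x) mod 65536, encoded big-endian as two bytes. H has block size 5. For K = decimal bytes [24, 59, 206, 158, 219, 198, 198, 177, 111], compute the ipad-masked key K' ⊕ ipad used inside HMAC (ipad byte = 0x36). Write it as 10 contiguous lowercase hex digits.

Key decimal bytes [24, 59, 206, 158, 219, 198, 198, 177, 111] = 18 3b ce 9e db c6 c6 b1 6f is 9 bytes > B = 5, so hash it first: H(key) = 05 46, then zero-pad to 5 bytes: K' = 05 46 00 00 00.
XOR each byte with 0x36: 05⊕36=33, 46⊕36=70, 00⊕36=36, 00⊕36=36, 00⊕36=36.

3370363636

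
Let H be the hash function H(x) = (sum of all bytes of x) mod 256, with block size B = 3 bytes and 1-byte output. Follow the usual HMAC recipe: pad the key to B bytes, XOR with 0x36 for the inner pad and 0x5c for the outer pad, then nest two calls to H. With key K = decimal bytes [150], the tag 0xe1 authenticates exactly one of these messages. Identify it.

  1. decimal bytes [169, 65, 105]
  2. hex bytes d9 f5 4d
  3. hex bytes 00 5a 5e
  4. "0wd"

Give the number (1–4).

1

Key decimal bytes [150] = 96 is 1 byte ≤ B = 3; zero-pad to 3 bytes: K' = 96 00 00.
K' ⊕ ipad = a0 36 36; K' ⊕ opad = ca 5c 5c.
m1: inner = H(a0 36 36 a9 41 69) = 5f; tag = H(ca 5c 5c 5f) = e1 ← matches
m2: inner = H(a0 36 36 d9 f5 4d) = 27; tag = H(ca 5c 5c 27) = a9
m3: inner = H(a0 36 36 00 5a 5e) = c4; tag = H(ca 5c 5c c4) = 46
m4: inner = H(a0 36 36 30 77 64) = 17; tag = H(ca 5c 5c 17) = 99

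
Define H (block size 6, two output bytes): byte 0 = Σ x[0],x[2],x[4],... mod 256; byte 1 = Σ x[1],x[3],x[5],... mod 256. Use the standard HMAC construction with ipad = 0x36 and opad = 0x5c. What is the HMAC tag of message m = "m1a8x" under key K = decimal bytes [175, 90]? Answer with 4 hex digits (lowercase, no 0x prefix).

Key decimal bytes [175, 90] = af 5a is 2 bytes ≤ B = 6; zero-pad to 6 bytes: K' = af 5a 00 00 00 00.
K' ⊕ ipad = 99 6c 36 36 36 36.  K' ⊕ opad = f3 06 5c 5c 5c 5c.
Inner input = (K'⊕ipad) ∥ m = 99 6c 36 36 36 36 ∥ 6d 31 61 38 78.
Inner hash: even-index sum = 587 mod 256 = 75; odd-index sum = 321 mod 256 = 65 → 4b 41.
Outer input = (K'⊕opad) ∥ inner = f3 06 5c 5c 5c 5c ∥ 4b 41.
Outer hash (tag): even-index sum = 502 mod 256 = 246; odd-index sum = 255 mod 256 = 255 → f6 ff.

f6ff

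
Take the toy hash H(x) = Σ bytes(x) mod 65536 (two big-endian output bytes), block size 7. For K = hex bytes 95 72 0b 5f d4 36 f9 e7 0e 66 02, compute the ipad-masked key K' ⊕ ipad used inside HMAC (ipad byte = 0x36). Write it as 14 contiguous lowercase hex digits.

32e73636363636

Key hex bytes 95 72 0b 5f d4 36 f9 e7 0e 66 02 is 11 bytes > B = 7, so hash it first: H(key) = 04 d1, then zero-pad to 7 bytes: K' = 04 d1 00 00 00 00 00.
XOR each byte with 0x36: 04⊕36=32, d1⊕36=e7, 00⊕36=36, 00⊕36=36, 00⊕36=36, 00⊕36=36, 00⊕36=36.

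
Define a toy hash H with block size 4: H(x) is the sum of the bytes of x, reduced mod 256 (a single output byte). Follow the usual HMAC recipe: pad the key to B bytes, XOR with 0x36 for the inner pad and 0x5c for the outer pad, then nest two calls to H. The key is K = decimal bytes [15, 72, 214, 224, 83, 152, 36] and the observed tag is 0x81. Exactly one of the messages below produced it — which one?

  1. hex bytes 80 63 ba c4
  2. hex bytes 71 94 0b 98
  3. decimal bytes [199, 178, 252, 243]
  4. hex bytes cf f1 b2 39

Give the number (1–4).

Key decimal bytes [15, 72, 214, 224, 83, 152, 36] = 0f 48 d6 e0 53 98 24 is 7 bytes > B = 4, so hash it first: H(key) = 1c, then zero-pad to 4 bytes: K' = 1c 00 00 00.
K' ⊕ ipad = 2a 36 36 36; K' ⊕ opad = 40 5c 5c 5c.
m1: inner = H(2a 36 36 36 80 63 ba c4) = 2d; tag = H(40 5c 5c 5c 2d) = 81 ← matches
m2: inner = H(2a 36 36 36 71 94 0b 98) = 74; tag = H(40 5c 5c 5c 74) = c8
m3: inner = H(2a 36 36 36 c7 b2 fc f3) = 34; tag = H(40 5c 5c 5c 34) = 88
m4: inner = H(2a 36 36 36 cf f1 b2 39) = 77; tag = H(40 5c 5c 5c 77) = cb

1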